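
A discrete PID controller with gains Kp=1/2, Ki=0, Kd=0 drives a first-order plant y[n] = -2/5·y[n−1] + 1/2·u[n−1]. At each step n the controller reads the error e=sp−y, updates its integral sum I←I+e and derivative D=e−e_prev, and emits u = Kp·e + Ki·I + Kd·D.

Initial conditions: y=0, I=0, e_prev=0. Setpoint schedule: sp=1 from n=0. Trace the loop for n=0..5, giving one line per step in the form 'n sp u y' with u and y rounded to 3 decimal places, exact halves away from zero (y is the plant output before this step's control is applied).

(exact arithmetic carried between steps; '≈' marks a value shown rounded to 6 d.p. or computed from one; I and e_prev carry over from the previous line; the table rounds u and y to 3 d.p., halves away from zero)
n=0: y=0, sp=1, e=sp−y=1; I=1, D=e−e_prev=1; u=1/2·1+0·1+0·1=0.5; next y=-2/5·0+1/2·0.5=0.25
n=1: y=0.25, sp=1, e=sp−y=0.75; I=1.75, D=e−e_prev=-0.25; u=1/2·0.75+0·1.75+0·(-0.25)=0.375; next y=-2/5·0.25+1/2·0.375=0.0875
n=2: y=0.0875, sp=1, e=sp−y=0.9125; I=2.6625, D=e−e_prev=0.1625; u=1/2·0.9125+0·2.6625+0·0.1625=0.45625; next y=-2/5·0.0875+1/2·0.45625=0.193125
n=3: y=0.193125, sp=1, e=sp−y=0.806875; I=3.469375, D=e−e_prev=-0.105625; u=1/2·0.806875+0·3.469375+0·(-0.105625)≈0.403438; next y=-2/5·0.193125+1/2·0.403438≈0.124469
n=4: y≈0.124469, sp=1, e=sp−y≈0.875531; I≈4.344906, D=e−e_prev≈0.068656; u=1/2·0.875531+0·4.344906+0·0.068656≈0.437766; next y=-2/5·0.124469+1/2·0.437766≈0.169095
n=5: y≈0.169095, sp=1, e=sp−y≈0.830905; I≈5.175811, D=e−e_prev≈-0.044627; u=1/2·0.830905+0·5.175811+0·(-0.044627)≈0.415452; next y=-2/5·0.169095+1/2·0.415452≈0.140088

0 1 0.500 0.000
1 1 0.375 0.250
2 1 0.456 0.088
3 1 0.403 0.193
4 1 0.438 0.124
5 1 0.415 0.169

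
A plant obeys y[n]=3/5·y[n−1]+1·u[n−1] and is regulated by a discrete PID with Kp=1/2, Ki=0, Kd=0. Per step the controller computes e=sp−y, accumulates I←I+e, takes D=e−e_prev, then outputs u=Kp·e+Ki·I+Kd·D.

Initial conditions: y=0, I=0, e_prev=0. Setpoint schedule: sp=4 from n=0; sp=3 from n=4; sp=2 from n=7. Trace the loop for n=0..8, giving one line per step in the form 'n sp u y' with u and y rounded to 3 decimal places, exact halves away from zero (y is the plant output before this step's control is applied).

0 4 2.000 0.000
1 4 1.000 2.000
2 4 0.900 2.200
3 4 0.890 2.220
4 3 0.389 2.222
5 3 0.639 1.722
6 3 0.664 1.672
7 2 0.166 1.667
8 2 0.417 1.167

(exact arithmetic carried between steps; '≈' marks a value shown rounded to 6 d.p. or computed from one; I and e_prev carry over from the previous line; the table rounds u and y to 3 d.p., halves away from zero)
n=0: y=0, sp=4, e=sp−y=4; I=4, D=e−e_prev=4; u=1/2·4+0·4+0·4=2; next y=3/5·0+1·2=2
n=1: y=2, sp=4, e=sp−y=2; I=6, D=e−e_prev=-2; u=1/2·2+0·6+0·(-2)=1; next y=3/5·2+1·1=2.2
n=2: y=2.2, sp=4, e=sp−y=1.8; I=7.8, D=e−e_prev=-0.2; u=1/2·1.8+0·7.8+0·(-0.2)=0.9; next y=3/5·2.2+1·0.9=2.22
n=3: y=2.22, sp=4, e=sp−y=1.78; I=9.58, D=e−e_prev=-0.02; u=1/2·1.78+0·9.58+0·(-0.02)=0.89; next y=3/5·2.22+1·0.89=2.222
n=4: y=2.222, sp=3, e=sp−y=0.778; I=10.358, D=e−e_prev=-1.002; u=1/2·0.778+0·10.358+0·(-1.002)=0.389; next y=3/5·2.222+1·0.389=1.7222
n=5: y=1.7222, sp=3, e=sp−y=1.2778; I=11.6358, D=e−e_prev=0.4998; u=1/2·1.2778+0·11.6358+0·0.4998=0.6389; next y=3/5·1.7222+1·0.6389=1.67222
n=6: y=1.67222, sp=3, e=sp−y=1.32778; I=12.96358, D=e−e_prev=0.04998; u=1/2·1.32778+0·12.96358+0·0.04998=0.66389; next y=3/5·1.67222+1·0.66389=1.667222
n=7: y=1.667222, sp=2, e=sp−y=0.332778; I=13.296358, D=e−e_prev=-0.995002; u=1/2·0.332778+0·13.296358+0·(-0.995002)=0.166389; next y=3/5·1.667222+1·0.166389≈1.166722
n=8: y≈1.166722, sp=2, e=sp−y≈0.833278; I≈14.129636, D=e−e_prev≈0.500500; u=1/2·0.833278+0·14.129636+0·0.500500≈0.416639; next y=3/5·1.166722+1·0.416639≈1.116672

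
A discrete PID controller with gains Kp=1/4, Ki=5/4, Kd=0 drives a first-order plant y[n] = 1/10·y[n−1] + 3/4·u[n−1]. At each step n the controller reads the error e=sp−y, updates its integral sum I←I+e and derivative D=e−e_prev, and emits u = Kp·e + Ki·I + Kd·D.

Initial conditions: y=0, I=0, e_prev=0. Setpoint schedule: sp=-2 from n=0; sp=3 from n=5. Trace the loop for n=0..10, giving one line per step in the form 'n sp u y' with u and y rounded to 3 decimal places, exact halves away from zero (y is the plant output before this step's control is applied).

(exact arithmetic carried between steps; '≈' marks a value shown rounded to 6 d.p. or computed from one; I and e_prev carry over from the previous line; the table rounds u and y to 3 d.p., halves away from zero)
n=0: y=0, sp=-2, e=sp−y=-2; I=-2, D=e−e_prev=-2; u=1/4·(-2)+5/4·(-2)+0·(-2)=-3; next y=1/10·0+3/4·(-3)=-2.25
n=1: y=-2.25, sp=-2, e=sp−y=0.25; I=-1.75, D=e−e_prev=2.25; u=1/4·0.25+5/4·(-1.75)+0·2.25=-2.125; next y=1/10·(-2.25)+3/4·(-2.125)=-1.81875
n=2: y=-1.81875, sp=-2, e=sp−y=-0.18125; I=-1.93125, D=e−e_prev=-0.43125; u=1/4·(-0.18125)+5/4·(-1.93125)+0·(-0.43125)=-2.459375; next y=1/10·(-1.81875)+3/4·(-2.459375)≈-2.026406
n=3: y≈-2.026406, sp=-2, e=sp−y≈0.026406; I≈-1.904844, D=e−e_prev≈0.207656; u=1/4·0.026406+5/4·(-1.904844)+0·0.207656≈-2.374453; next y=1/10·(-2.026406)+3/4·(-2.374453)≈-1.983480
n=4: y≈-1.983480, sp=-2, e=sp−y≈-0.016520; I≈-1.921363, D=e−e_prev≈-0.042926; u=1/4·(-0.016520)+5/4·(-1.921363)+0·(-0.042926)≈-2.405834; next y=1/10·(-1.983480)+3/4·(-2.405834)≈-2.002724
n=5: y≈-2.002724, sp=3, e=sp−y≈5.002724; I≈3.081360, D=e−e_prev≈5.019243; u=1/4·5.002724+5/4·3.081360+0·5.019243≈5.102381; next y=1/10·(-2.002724)+3/4·5.102381≈3.626514
n=6: y≈3.626514, sp=3, e=sp−y≈-0.626514; I≈2.454847, D=e−e_prev≈-5.629237; u=1/4·(-0.626514)+5/4·2.454847+0·(-5.629237)≈2.911930; next y=1/10·3.626514+3/4·2.911930≈2.546599
n=7: y≈2.546599, sp=3, e=sp−y≈0.453401; I≈2.908248, D=e−e_prev≈1.079915; u=1/4·0.453401+5/4·2.908248+0·1.079915≈3.748660; next y=1/10·2.546599+3/4·3.748660≈3.066155
n=8: y≈3.066155, sp=3, e=sp−y≈-0.066155; I≈2.842093, D=e−e_prev≈-0.519556; u=1/4·(-0.066155)+5/4·2.842093+0·(-0.519556)≈3.536077; next y=1/10·3.066155+3/4·3.536077≈2.958674
n=9: y≈2.958674, sp=3, e=sp−y≈0.041326; I≈2.883419, D=e−e_prev≈0.107481; u=1/4·0.041326+5/4·2.883419+0·0.107481≈3.614606; next y=1/10·2.958674+3/4·3.614606≈3.006822
n=10: y≈3.006822, sp=3, e=sp−y≈-0.006822; I≈2.876598, D=e−e_prev≈-0.048148; u=1/4·(-0.006822)+5/4·2.876598+0·(-0.048148)≈3.594042; next y=1/10·3.006822+3/4·3.594042≈2.996213

0 -2 -3.000 0.000
1 -2 -2.125 -2.250
2 -2 -2.459 -1.819
3 -2 -2.374 -2.026
4 -2 -2.406 -1.983
5 3 5.102 -2.003
6 3 2.912 3.627
7 3 3.749 2.547
8 3 3.536 3.066
9 3 3.615 2.959
10 3 3.594 3.007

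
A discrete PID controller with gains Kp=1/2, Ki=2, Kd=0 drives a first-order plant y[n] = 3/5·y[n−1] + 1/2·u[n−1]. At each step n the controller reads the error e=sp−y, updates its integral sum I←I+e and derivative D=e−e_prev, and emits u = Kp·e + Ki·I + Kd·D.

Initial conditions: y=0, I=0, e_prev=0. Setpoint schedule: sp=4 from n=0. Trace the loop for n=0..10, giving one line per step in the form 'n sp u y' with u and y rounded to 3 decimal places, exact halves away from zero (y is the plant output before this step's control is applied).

(exact arithmetic carried between steps; '≈' marks a value shown rounded to 6 d.p. or computed from one; I and e_prev carry over from the previous line; the table rounds u and y to 3 d.p., halves away from zero)
n=0: y=0, sp=4, e=sp−y=4; I=4, D=e−e_prev=4; u=1/2·4+2·4+0·4=10; next y=3/5·0+1/2·10=5
n=1: y=5, sp=4, e=sp−y=-1; I=3, D=e−e_prev=-5; u=1/2·(-1)+2·3+0·(-5)=5.5; next y=3/5·5+1/2·5.5=5.75
n=2: y=5.75, sp=4, e=sp−y=-1.75; I=1.25, D=e−e_prev=-0.75; u=1/2·(-1.75)+2·1.25+0·(-0.75)=1.625; next y=3/5·5.75+1/2·1.625=4.2625
n=3: y=4.2625, sp=4, e=sp−y=-0.2625; I=0.9875, D=e−e_prev=1.4875; u=1/2·(-0.2625)+2·0.9875+0·1.4875=1.84375; next y=3/5·4.2625+1/2·1.84375=3.479375
n=4: y=3.479375, sp=4, e=sp−y=0.520625; I=1.508125, D=e−e_prev=0.783125; u=1/2·0.520625+2·1.508125+0·0.783125≈3.276563; next y=3/5·3.479375+1/2·3.276563≈3.725906
n=5: y≈3.725906, sp=4, e=sp−y≈0.274094; I≈1.782219, D=e−e_prev≈-0.246531; u=1/2·0.274094+2·1.782219+0·(-0.246531)≈3.701484; next y=3/5·3.725906+1/2·3.701484≈4.086286
n=6: y≈4.086286, sp=4, e=sp−y≈-0.086286; I≈1.695933, D=e−e_prev≈-0.360380; u=1/2·(-0.086286)+2·1.695933+0·(-0.360380)≈3.348723; next y=3/5·4.086286+1/2·3.348723≈4.126133
n=7: y≈4.126133, sp=4, e=sp−y≈-0.126133; I≈1.569800, D=e−e_prev≈-0.039847; u=1/2·(-0.126133)+2·1.569800+0·(-0.039847)≈3.076533; next y=3/5·4.126133+1/2·3.076533≈4.013946
n=8: y≈4.013946, sp=4, e=sp−y≈-0.013946; I≈1.555853, D=e−e_prev≈0.112186; u=1/2·(-0.013946)+2·1.555853+0·0.112186≈3.104734; next y=3/5·4.013946+1/2·3.104734≈3.960735
n=9: y≈3.960735, sp=4, e=sp−y≈0.039265; I≈1.595119, D=e−e_prev≈0.053212; u=1/2·0.039265+2·1.595119+0·0.053212≈3.209870; next y=3/5·3.960735+1/2·3.209870≈3.981376
n=10: y≈3.981376, sp=4, e=sp−y≈0.018624; I≈1.613743, D=e−e_prev≈-0.020641; u=1/2·0.018624+2·1.613743+0·(-0.020641)≈3.236798; next y=3/5·3.981376+1/2·3.236798≈4.007224

0 4 10.000 0.000
1 4 5.500 5.000
2 4 1.625 5.750
3 4 1.844 4.263
4 4 3.277 3.479
5 4 3.701 3.726
6 4 3.349 4.086
7 4 3.077 4.126
8 4 3.105 4.014
9 4 3.210 3.961
10 4 3.237 3.981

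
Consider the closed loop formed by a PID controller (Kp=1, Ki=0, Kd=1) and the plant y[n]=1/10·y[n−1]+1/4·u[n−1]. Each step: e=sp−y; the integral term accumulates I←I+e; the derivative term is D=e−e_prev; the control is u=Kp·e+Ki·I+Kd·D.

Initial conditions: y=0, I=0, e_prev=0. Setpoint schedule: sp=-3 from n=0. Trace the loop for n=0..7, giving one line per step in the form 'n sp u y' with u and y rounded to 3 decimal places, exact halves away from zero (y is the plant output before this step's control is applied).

0 -3 -6.000 0.000
1 -3 0.000 -1.500
2 -3 -4.200 -0.150
3 -3 -1.020 -1.065
4 -3 -3.342 -0.362
5 -3 -1.618 -0.872
6 -3 -2.888 -0.492
7 -3 -1.949 -0.771

(exact arithmetic carried between steps; '≈' marks a value shown rounded to 6 d.p. or computed from one; I and e_prev carry over from the previous line; the table rounds u and y to 3 d.p., halves away from zero)
n=0: y=0, sp=-3, e=sp−y=-3; I=-3, D=e−e_prev=-3; u=1·(-3)+0·(-3)+1·(-3)=-6; next y=1/10·0+1/4·(-6)=-1.5
n=1: y=-1.5, sp=-3, e=sp−y=-1.5; I=-4.5, D=e−e_prev=1.5; u=1·(-1.5)+0·(-4.5)+1·1.5=0; next y=1/10·(-1.5)+1/4·0=-0.15
n=2: y=-0.15, sp=-3, e=sp−y=-2.85; I=-7.35, D=e−e_prev=-1.35; u=1·(-2.85)+0·(-7.35)+1·(-1.35)=-4.2; next y=1/10·(-0.15)+1/4·(-4.2)=-1.065
n=3: y=-1.065, sp=-3, e=sp−y=-1.935; I=-9.285, D=e−e_prev=0.915; u=1·(-1.935)+0·(-9.285)+1·0.915=-1.02; next y=1/10·(-1.065)+1/4·(-1.02)=-0.3615
n=4: y=-0.3615, sp=-3, e=sp−y=-2.6385; I=-11.9235, D=e−e_prev=-0.7035; u=1·(-2.6385)+0·(-11.9235)+1·(-0.7035)=-3.342; next y=1/10·(-0.3615)+1/4·(-3.342)=-0.87165
n=5: y=-0.87165, sp=-3, e=sp−y=-2.12835; I=-14.05185, D=e−e_prev=0.51015; u=1·(-2.12835)+0·(-14.05185)+1·0.51015=-1.6182; next y=1/10·(-0.87165)+1/4·(-1.6182)=-0.491715
n=6: y=-0.491715, sp=-3, e=sp−y=-2.508285; I=-16.560135, D=e−e_prev=-0.379935; u=1·(-2.508285)+0·(-16.560135)+1·(-0.379935)=-2.88822; next y=1/10·(-0.491715)+1/4·(-2.88822)≈-0.771227
n=7: y≈-0.771227, sp=-3, e=sp−y≈-2.228774; I≈-18.788909, D=e−e_prev≈0.279512; u=1·(-2.228774)+0·(-18.788909)+1·0.279512≈-1.949262; next y=1/10·(-0.771227)+1/4·(-1.949262)≈-0.564438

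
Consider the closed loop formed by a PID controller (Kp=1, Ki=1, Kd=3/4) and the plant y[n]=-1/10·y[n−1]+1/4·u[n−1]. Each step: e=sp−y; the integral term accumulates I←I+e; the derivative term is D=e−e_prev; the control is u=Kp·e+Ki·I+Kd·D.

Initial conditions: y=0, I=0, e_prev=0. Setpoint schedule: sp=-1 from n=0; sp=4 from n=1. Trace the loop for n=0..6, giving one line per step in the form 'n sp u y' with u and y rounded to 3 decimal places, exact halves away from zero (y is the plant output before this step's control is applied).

0 -1 -2.750 0.000
1 4 12.641 -0.688
2 4 2.292 3.229
3 4 14.192 0.250
4 4 6.708 3.523
5 4 15.685 1.325
6 4 9.935 3.789

(exact arithmetic carried between steps; '≈' marks a value shown rounded to 6 d.p. or computed from one; I and e_prev carry over from the previous line; the table rounds u and y to 3 d.p., halves away from zero)
n=0: y=0, sp=-1, e=sp−y=-1; I=-1, D=e−e_prev=-1; u=1·(-1)+1·(-1)+3/4·(-1)=-2.75; next y=-1/10·0+1/4·(-2.75)=-0.6875
n=1: y=-0.6875, sp=4, e=sp−y=4.6875; I=3.6875, D=e−e_prev=5.6875; u=1·4.6875+1·3.6875+3/4·5.6875=12.640625; next y=-1/10·(-0.6875)+1/4·12.640625≈3.228906
n=2: y≈3.228906, sp=4, e=sp−y≈0.771094; I≈4.458594, D=e−e_prev≈-3.916406; u=1·0.771094+1·4.458594+3/4·(-3.916406)≈2.292383; next y=-1/10·3.228906+1/4·2.292383≈0.250205
n=3: y≈0.250205, sp=4, e=sp−y≈3.749795; I≈8.208389, D=e−e_prev≈2.978701; u=1·3.749795+1·8.208389+3/4·2.978701≈14.192209; next y=-1/10·0.250205+1/4·14.192209≈3.523032
n=4: y≈3.523032, sp=4, e=sp−y≈0.476968; I≈8.685357, D=e−e_prev≈-3.272827; u=1·0.476968+1·8.685357+3/4·(-3.272827)≈6.707705; next y=-1/10·3.523032+1/4·6.707705≈1.324623
n=5: y≈1.324623, sp=4, e=sp−y≈2.675377; I≈11.360734, D=e−e_prev≈2.198409; u=1·2.675377+1·11.360734+3/4·2.198409≈15.684917; next y=-1/10·1.324623+1/4·15.684917≈3.788767
n=6: y≈3.788767, sp=4, e=sp−y≈0.211233; I≈11.571967, D=e−e_prev≈-2.464144; u=1·0.211233+1·11.571967+3/4·(-2.464144)≈9.935092; next y=-1/10·3.788767+1/4·9.935092≈2.104896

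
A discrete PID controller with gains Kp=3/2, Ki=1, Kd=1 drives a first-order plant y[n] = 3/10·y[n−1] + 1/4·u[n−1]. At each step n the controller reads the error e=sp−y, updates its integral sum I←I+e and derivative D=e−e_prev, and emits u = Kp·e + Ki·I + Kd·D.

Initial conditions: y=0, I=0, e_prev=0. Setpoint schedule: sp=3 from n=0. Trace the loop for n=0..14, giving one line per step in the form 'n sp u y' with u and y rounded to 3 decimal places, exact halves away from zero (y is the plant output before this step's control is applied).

(exact arithmetic carried between steps; '≈' marks a value shown rounded to 6 d.p. or computed from one; I and e_prev carry over from the previous line; the table rounds u and y to 3 d.p., halves away from zero)
n=0: y=0, sp=3, e=sp−y=3; I=3, D=e−e_prev=3; u=3/2·3+1·3+1·3=10.5; next y=3/10·0+1/4·10.5=2.625
n=1: y=2.625, sp=3, e=sp−y=0.375; I=3.375, D=e−e_prev=-2.625; u=3/2·0.375+1·3.375+1·(-2.625)=1.3125; next y=3/10·2.625+1/4·1.3125=1.115625
n=2: y=1.115625, sp=3, e=sp−y=1.884375; I=5.259375, D=e−e_prev=1.509375; u=3/2·1.884375+1·5.259375+1·1.509375≈9.595313; next y=3/10·1.115625+1/4·9.595313≈2.733516
n=3: y≈2.733516, sp=3, e=sp−y≈0.266484; I≈5.525859, D=e−e_prev≈-1.617891; u=3/2·0.266484+1·5.525859+1·(-1.617891)≈4.307695; next y=3/10·2.733516+1/4·4.307695≈1.896979
n=4: y≈1.896979, sp=3, e=sp−y≈1.103021; I≈6.628881, D=e−e_prev≈0.836537; u=3/2·1.103021+1·6.628881+1·0.836537≈9.119950; next y=3/10·1.896979+1/4·9.119950≈2.849081
n=5: y≈2.849081, sp=3, e=sp−y≈0.150919; I≈6.779800, D=e−e_prev≈-0.952103; u=3/2·0.150919+1·6.779800+1·(-0.952103)≈6.054076; next y=3/10·2.849081+1/4·6.054076≈2.368243
n=6: y≈2.368243, sp=3, e=sp−y≈0.631757; I≈7.411557, D=e−e_prev≈0.480838; u=3/2·0.631757+1·7.411557+1·0.480838≈8.840030; next y=3/10·2.368243+1/4·8.840030≈2.920480
n=7: y≈2.920480, sp=3, e=sp−y≈0.079520; I≈7.491076, D=e−e_prev≈-0.552237; u=3/2·0.079520+1·7.491076+1·(-0.552237)≈7.058118; next y=3/10·2.920480+1/4·7.058118≈2.640674
n=8: y≈2.640674, sp=3, e=sp−y≈0.359326; I≈7.850402, D=e−e_prev≈0.279807; u=3/2·0.359326+1·7.850402+1·0.279807≈8.669199; next y=3/10·2.640674+1/4·8.669199≈2.959502
n=9: y≈2.959502, sp=3, e=sp−y≈0.040498; I≈7.890901, D=e−e_prev≈-0.318828; u=3/2·0.040498+1·7.890901+1·(-0.318828)≈7.632820; next y=3/10·2.959502+1/4·7.632820≈2.796056
n=10: y≈2.796056, sp=3, e=sp−y≈0.203944; I≈8.094845, D=e−e_prev≈0.163446; u=3/2·0.203944+1·8.094845+1·0.163446≈8.564208; next y=3/10·2.796056+1/4·8.564208≈2.979869
n=11: y≈2.979869, sp=3, e=sp−y≈0.020131; I≈8.114976, D=e−e_prev≈-0.183813; u=3/2·0.020131+1·8.114976+1·(-0.183813)≈7.961360; next y=3/10·2.979869+1/4·7.961360≈2.884301
n=12: y≈2.884301, sp=3, e=sp−y≈0.115699; I≈8.230676, D=e−e_prev≈0.095568; u=3/2·0.115699+1·8.230676+1·0.095568≈8.499793; next y=3/10·2.884301+1/4·8.499793≈2.990238
n=13: y≈2.990238, sp=3, e=sp−y≈0.009762; I≈8.240437, D=e−e_prev≈-0.105938; u=3/2·0.009762+1·8.240437+1·(-0.105938)≈8.149142; next y=3/10·2.990238+1/4·8.149142≈2.934357
n=14: y≈2.934357, sp=3, e=sp−y≈0.065643; I≈8.306080, D=e−e_prev≈0.055881; u=3/2·0.065643+1·8.306080+1·0.055881≈8.460426; next y=3/10·2.934357+1/4·8.460426≈2.995414

0 3 10.500 0.000
1 3 1.313 2.625
2 3 9.595 1.116
3 3 4.308 2.734
4 3 9.120 1.897
5 3 6.054 2.849
6 3 8.840 2.368
7 3 7.058 2.920
8 3 8.669 2.641
9 3 7.633 2.960
10 3 8.564 2.796
11 3 7.961 2.980
12 3 8.500 2.884
13 3 8.149 2.990
14 3 8.460 2.934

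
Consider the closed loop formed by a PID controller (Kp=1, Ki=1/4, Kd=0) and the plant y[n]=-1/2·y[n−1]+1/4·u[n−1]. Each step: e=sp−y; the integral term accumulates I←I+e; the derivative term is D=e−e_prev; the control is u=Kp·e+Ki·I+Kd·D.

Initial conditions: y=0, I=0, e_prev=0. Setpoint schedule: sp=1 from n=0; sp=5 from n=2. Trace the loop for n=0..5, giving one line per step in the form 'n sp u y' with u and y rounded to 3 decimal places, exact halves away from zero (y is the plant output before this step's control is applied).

0 1 1.250 0.000
1 1 1.109 0.313
2 5 6.521 0.121
3 5 5.930 1.570
4 5 7.877 0.698
5 5 7.799 1.620

(exact arithmetic carried between steps; '≈' marks a value shown rounded to 6 d.p. or computed from one; I and e_prev carry over from the previous line; the table rounds u and y to 3 d.p., halves away from zero)
n=0: y=0, sp=1, e=sp−y=1; I=1, D=e−e_prev=1; u=1·1+1/4·1+0·1=1.25; next y=-1/2·0+1/4·1.25=0.3125
n=1: y=0.3125, sp=1, e=sp−y=0.6875; I=1.6875, D=e−e_prev=-0.3125; u=1·0.6875+1/4·1.6875+0·(-0.3125)=1.109375; next y=-1/2·0.3125+1/4·1.109375≈0.121094
n=2: y≈0.121094, sp=5, e=sp−y≈4.878906; I≈6.566406, D=e−e_prev≈4.191406; u=1·4.878906+1/4·6.566406+0·4.191406≈6.520508; next y=-1/2·0.121094+1/4·6.520508≈1.569580
n=3: y≈1.569580, sp=5, e=sp−y≈3.430420; I≈9.996826, D=e−e_prev≈-1.448486; u=1·3.430420+1/4·9.996826+0·(-1.448486)≈5.929626; next y=-1/2·1.569580+1/4·5.929626≈0.697617
n=4: y≈0.697617, sp=5, e=sp−y≈4.302383; I≈14.299210, D=e−e_prev≈0.871964; u=1·4.302383+1/4·14.299210+0·0.871964≈7.877186; next y=-1/2·0.697617+1/4·7.877186≈1.620488
n=5: y≈1.620488, sp=5, e=sp−y≈3.379512; I≈17.678721, D=e−e_prev≈-0.922872; u=1·3.379512+1/4·17.678721+0·(-0.922872)≈7.799192; next y=-1/2·1.620488+1/4·7.799192≈1.139554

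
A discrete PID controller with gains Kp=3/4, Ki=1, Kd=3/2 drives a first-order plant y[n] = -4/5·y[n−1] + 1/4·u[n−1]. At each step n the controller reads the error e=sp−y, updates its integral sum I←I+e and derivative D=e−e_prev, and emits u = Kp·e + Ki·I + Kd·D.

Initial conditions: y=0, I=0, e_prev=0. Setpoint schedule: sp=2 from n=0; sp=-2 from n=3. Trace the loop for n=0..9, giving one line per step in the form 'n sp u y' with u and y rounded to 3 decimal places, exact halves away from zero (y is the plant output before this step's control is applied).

0 2 6.500 0.000
1 2 0.219 1.625
2 2 12.360 -1.245
3 -2 -19.028 4.086
4 -2 28.248 -8.026
5 -2 -53.797 13.483
6 -2 85.566 -24.235
7 -2 -160.075 40.780
8 -2 263.292 -72.643
9 -2 -475.084 123.937

(exact arithmetic carried between steps; '≈' marks a value shown rounded to 6 d.p. or computed from one; I and e_prev carry over from the previous line; the table rounds u and y to 3 d.p., halves away from zero)
n=0: y=0, sp=2, e=sp−y=2; I=2, D=e−e_prev=2; u=3/4·2+1·2+3/2·2=6.5; next y=-4/5·0+1/4·6.5=1.625
n=1: y=1.625, sp=2, e=sp−y=0.375; I=2.375, D=e−e_prev=-1.625; u=3/4·0.375+1·2.375+3/2·(-1.625)=0.21875; next y=-4/5·1.625+1/4·0.21875≈-1.245313
n=2: y≈-1.245313, sp=2, e=sp−y≈3.245313; I≈5.620313, D=e−e_prev≈2.870313; u=3/4·3.245313+1·5.620313+3/2·2.870313≈12.359766; next y=-4/5·(-1.245313)+1/4·12.359766≈4.086191
n=3: y≈4.086191, sp=-2, e=sp−y≈-6.086191; I≈-0.465879, D=e−e_prev≈-9.331504; u=3/4·(-6.086191)+1·(-0.465879)+3/2·(-9.331504)≈-19.027778; next y=-4/5·4.086191+1/4·(-19.027778)≈-8.025898
n=4: y≈-8.025898, sp=-2, e=sp−y≈6.025898; I≈5.560019, D=e−e_prev≈12.112089; u=3/4·6.025898+1·5.560019+3/2·12.112089≈28.247576; next y=-4/5·(-8.025898)+1/4·28.247576≈13.482612
n=5: y≈13.482612, sp=-2, e=sp−y≈-15.482612; I≈-9.922593, D=e−e_prev≈-21.508510; u=3/4·(-15.482612)+1·(-9.922593)+3/2·(-21.508510)≈-53.797317; next y=-4/5·13.482612+1/4·(-53.797317)≈-24.235419
n=6: y≈-24.235419, sp=-2, e=sp−y≈22.235419; I≈12.312826, D=e−e_prev≈37.718031; u=3/4·22.235419+1·12.312826+3/2·37.718031≈85.566436; next y=-4/5·(-24.235419)+1/4·85.566436≈40.779944
n=7: y≈40.779944, sp=-2, e=sp−y≈-42.779944; I≈-30.467119, D=e−e_prev≈-65.015363; u=3/4·(-42.779944)+1·(-30.467119)+3/2·(-65.015363)≈-160.075122; next y=-4/5·40.779944+1/4·(-160.075122)≈-72.642736
n=8: y≈-72.642736, sp=-2, e=sp−y≈70.642736; I≈40.175617, D=e−e_prev≈113.422680; u=3/4·70.642736+1·40.175617+3/2·113.422680≈263.291689; next y=-4/5·(-72.642736)+1/4·263.291689≈123.937111
n=9: y≈123.937111, sp=-2, e=sp−y≈-125.937111; I≈-85.761494, D=e−e_prev≈-196.579847; u=3/4·(-125.937111)+1·(-85.761494)+3/2·(-196.579847)≈-475.084097; next y=-4/5·123.937111+1/4·(-475.084097)≈-217.920713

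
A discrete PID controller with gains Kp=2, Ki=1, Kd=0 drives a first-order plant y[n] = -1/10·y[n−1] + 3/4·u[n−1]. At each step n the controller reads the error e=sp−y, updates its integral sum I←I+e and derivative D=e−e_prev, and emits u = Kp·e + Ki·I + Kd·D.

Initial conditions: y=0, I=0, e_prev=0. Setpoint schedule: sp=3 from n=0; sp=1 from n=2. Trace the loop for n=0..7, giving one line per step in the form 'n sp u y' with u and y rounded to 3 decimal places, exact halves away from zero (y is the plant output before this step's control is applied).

0 3 9.000 0.000
1 3 -8.250 6.750
2 1 22.838 -6.863
3 1 -43.331 17.814
4 1 96.136 -34.279
5 1 -198.013 75.530
6 1 422.236 -156.063
7 1 -885.739 332.283

(exact arithmetic carried between steps; '≈' marks a value shown rounded to 6 d.p. or computed from one; I and e_prev carry over from the previous line; the table rounds u and y to 3 d.p., halves away from zero)
n=0: y=0, sp=3, e=sp−y=3; I=3, D=e−e_prev=3; u=2·3+1·3+0·3=9; next y=-1/10·0+3/4·9=6.75
n=1: y=6.75, sp=3, e=sp−y=-3.75; I=-0.75, D=e−e_prev=-6.75; u=2·(-3.75)+1·(-0.75)+0·(-6.75)=-8.25; next y=-1/10·6.75+3/4·(-8.25)=-6.8625
n=2: y=-6.8625, sp=1, e=sp−y=7.8625; I=7.1125, D=e−e_prev=11.6125; u=2·7.8625+1·7.1125+0·11.6125=22.8375; next y=-1/10·(-6.8625)+3/4·22.8375=17.814375
n=3: y=17.814375, sp=1, e=sp−y=-16.814375; I=-9.701875, D=e−e_prev=-24.676875; u=2·(-16.814375)+1·(-9.701875)+0·(-24.676875)=-43.330625; next y=-1/10·17.814375+3/4·(-43.330625)≈-34.279406
n=4: y≈-34.279406, sp=1, e=sp−y≈35.279406; I≈25.577531, D=e−e_prev≈52.093781; u=2·35.279406+1·25.577531+0·52.093781≈96.136344; next y=-1/10·(-34.279406)+3/4·96.136344≈75.530198
n=5: y≈75.530198, sp=1, e=sp−y≈-74.530198; I≈-48.952667, D=e−e_prev≈-109.809605; u=2·(-74.530198)+1·(-48.952667)+0·(-109.809605)≈-198.013064; next y=-1/10·75.530198+3/4·(-198.013064)≈-156.062818
n=6: y≈-156.062818, sp=1, e=sp−y≈157.062818; I≈108.110151, D=e−e_prev≈231.593016; u=2·157.062818+1·108.110151+0·231.593016≈422.235786; next y=-1/10·(-156.062818)+3/4·422.235786≈332.283122
n=7: y≈332.283122, sp=1, e=sp−y≈-331.283122; I≈-223.172971, D=e−e_prev≈-488.345940; u=2·(-331.283122)+1·(-223.172971)+0·(-488.345940)≈-885.739214; next y=-1/10·332.283122+3/4·(-885.739214)≈-697.532723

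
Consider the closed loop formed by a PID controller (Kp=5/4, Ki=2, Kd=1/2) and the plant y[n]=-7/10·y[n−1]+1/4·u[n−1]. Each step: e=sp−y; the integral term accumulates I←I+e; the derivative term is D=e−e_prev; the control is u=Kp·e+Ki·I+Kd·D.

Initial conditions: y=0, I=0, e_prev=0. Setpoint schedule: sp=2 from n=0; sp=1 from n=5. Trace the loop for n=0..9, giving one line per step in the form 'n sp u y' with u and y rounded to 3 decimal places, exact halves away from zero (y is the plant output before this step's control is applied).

(exact arithmetic carried between steps; '≈' marks a value shown rounded to 6 d.p. or computed from one; I and e_prev carry over from the previous line; the table rounds u and y to 3 d.p., halves away from zero)
n=0: y=0, sp=2, e=sp−y=2; I=2, D=e−e_prev=2; u=5/4·2+2·2+1/2·2=7.5; next y=-7/10·0+1/4·7.5=1.875
n=1: y=1.875, sp=2, e=sp−y=0.125; I=2.125, D=e−e_prev=-1.875; u=5/4·0.125+2·2.125+1/2·(-1.875)=3.46875; next y=-7/10·1.875+1/4·3.46875≈-0.445313
n=2: y≈-0.445313, sp=2, e=sp−y≈2.445313; I≈4.570313, D=e−e_prev≈2.320313; u=5/4·2.445313+2·4.570313+1/2·2.320313≈13.357422; next y=-7/10·(-0.445313)+1/4·13.357422≈3.651074
n=3: y≈3.651074, sp=2, e=sp−y≈-1.651074; I≈2.919238, D=e−e_prev≈-4.096387; u=5/4·(-1.651074)+2·2.919238+1/2·(-4.096387)≈1.726440; next y=-7/10·3.651074+1/4·1.726440≈-2.124142
n=4: y≈-2.124142, sp=2, e=sp−y≈4.124142; I≈7.043380, D=e−e_prev≈5.775216; u=5/4·4.124142+2·7.043380+1/2·5.775216≈22.129546; next y=-7/10·(-2.124142)+1/4·22.129546≈7.019286
n=5: y≈7.019286, sp=1, e=sp−y≈-6.019286; I≈1.024094, D=e−e_prev≈-10.143428; u=5/4·(-6.019286)+2·1.024094+1/2·(-10.143428)≈-10.547632; next y=-7/10·7.019286+1/4·(-10.547632)≈-7.550408
n=6: y≈-7.550408, sp=1, e=sp−y≈8.550408; I≈9.574502, D=e−e_prev≈14.569694; u=5/4·8.550408+2·9.574502+1/2·14.569694≈37.121862; next y=-7/10·(-7.550408)+1/4·37.121862≈14.565751
n=7: y≈14.565751, sp=1, e=sp−y≈-13.565751; I≈-3.991249, D=e−e_prev≈-22.116159; u=5/4·(-13.565751)+2·(-3.991249)+1/2·(-22.116159)≈-35.997765; next y=-7/10·14.565751+1/4·(-35.997765)≈-19.195467
n=8: y≈-19.195467, sp=1, e=sp−y≈20.195467; I≈16.204218, D=e−e_prev≈33.761218; u=5/4·20.195467+2·16.204218+1/2·33.761218≈74.533380; next y=-7/10·(-19.195467)+1/4·74.533380≈32.070172
n=9: y≈32.070172, sp=1, e=sp−y≈-31.070172; I≈-14.865953, D=e−e_prev≈-51.265639; u=5/4·(-31.070172)+2·(-14.865953)+1/2·(-51.265639)≈-94.202441; next y=-7/10·32.070172+1/4·(-94.202441)≈-45.999731

0 2 7.500 0.000
1 2 3.469 1.875
2 2 13.357 -0.445
3 2 1.726 3.651
4 2 22.130 -2.124
5 1 -10.548 7.019
6 1 37.122 -7.550
7 1 -35.998 14.566
8 1 74.533 -19.195
9 1 -94.202 32.070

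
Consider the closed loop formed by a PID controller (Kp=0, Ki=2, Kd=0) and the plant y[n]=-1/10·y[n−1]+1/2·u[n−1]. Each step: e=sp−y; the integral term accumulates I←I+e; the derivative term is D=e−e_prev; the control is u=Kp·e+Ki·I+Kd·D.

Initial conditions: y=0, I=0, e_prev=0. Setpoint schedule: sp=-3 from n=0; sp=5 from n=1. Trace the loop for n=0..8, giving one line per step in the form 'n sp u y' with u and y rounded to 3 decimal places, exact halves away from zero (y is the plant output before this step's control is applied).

(exact arithmetic carried between steps; '≈' marks a value shown rounded to 6 d.p. or computed from one; I and e_prev carry over from the previous line; the table rounds u and y to 3 d.p., halves away from zero)
n=0: y=0, sp=-3, e=sp−y=-3; I=-3, D=e−e_prev=-3; u=0·(-3)+2·(-3)+0·(-3)=-6; next y=-1/10·0+1/2·(-6)=-3
n=1: y=-3, sp=5, e=sp−y=8; I=5, D=e−e_prev=11; u=0·8+2·5+0·11=10; next y=-1/10·(-3)+1/2·10=5.3
n=2: y=5.3, sp=5, e=sp−y=-0.3; I=4.7, D=e−e_prev=-8.3; u=0·(-0.3)+2·4.7+0·(-8.3)=9.4; next y=-1/10·5.3+1/2·9.4=4.17
n=3: y=4.17, sp=5, e=sp−y=0.83; I=5.53, D=e−e_prev=1.13; u=0·0.83+2·5.53+0·1.13=11.06; next y=-1/10·4.17+1/2·11.06=5.113
n=4: y=5.113, sp=5, e=sp−y=-0.113; I=5.417, D=e−e_prev=-0.943; u=0·(-0.113)+2·5.417+0·(-0.943)=10.834; next y=-1/10·5.113+1/2·10.834=4.9057
n=5: y=4.9057, sp=5, e=sp−y=0.0943; I=5.5113, D=e−e_prev=0.2073; u=0·0.0943+2·5.5113+0·0.2073=11.0226; next y=-1/10·4.9057+1/2·11.0226=5.02073
n=6: y=5.02073, sp=5, e=sp−y=-0.02073; I=5.49057, D=e−e_prev=-0.11503; u=0·(-0.02073)+2·5.49057+0·(-0.11503)=10.98114; next y=-1/10·5.02073+1/2·10.98114=4.988497
n=7: y=4.988497, sp=5, e=sp−y=0.011503; I=5.502073, D=e−e_prev=0.032233; u=0·0.011503+2·5.502073+0·0.032233=11.004146; next y=-1/10·4.988497+1/2·11.004146≈5.003223
n=8: y≈5.003223, sp=5, e=sp−y≈-0.003223; I≈5.498850, D=e−e_prev≈-0.014726; u=0·(-0.003223)+2·5.498850+0·(-0.014726)≈10.997699; next y=-1/10·5.003223+1/2·10.997699≈4.998527

0 -3 -6.000 0.000
1 5 10.000 -3.000
2 5 9.400 5.300
3 5 11.060 4.170
4 5 10.834 5.113
5 5 11.023 4.906
6 5 10.981 5.021
7 5 11.004 4.988
8 5 10.998 5.003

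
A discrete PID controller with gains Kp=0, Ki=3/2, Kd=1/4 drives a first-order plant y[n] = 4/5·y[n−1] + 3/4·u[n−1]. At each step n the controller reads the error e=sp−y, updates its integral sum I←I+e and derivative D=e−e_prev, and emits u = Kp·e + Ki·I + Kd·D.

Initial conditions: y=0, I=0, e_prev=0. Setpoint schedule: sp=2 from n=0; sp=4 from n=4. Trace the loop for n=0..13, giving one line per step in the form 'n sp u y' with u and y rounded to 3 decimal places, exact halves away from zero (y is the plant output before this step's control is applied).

0 2 3.500 0.000
1 2 1.406 2.625
2 2 0.198 3.155
3 2 -0.557 2.672
4 4 3.480 1.720
5 4 2.196 3.986
6 4 1.296 4.836
7 4 0.246 4.841
8 4 0.357 4.057
9 4 1.027 3.514
10 4 1.503 3.581
11 4 1.429 3.992
12 4 1.066 4.265
13 4 0.830 4.211

(exact arithmetic carried between steps; '≈' marks a value shown rounded to 6 d.p. or computed from one; I and e_prev carry over from the previous line; the table rounds u and y to 3 d.p., halves away from zero)
n=0: y=0, sp=2, e=sp−y=2; I=2, D=e−e_prev=2; u=0·2+3/2·2+1/4·2=3.5; next y=4/5·0+3/4·3.5=2.625
n=1: y=2.625, sp=2, e=sp−y=-0.625; I=1.375, D=e−e_prev=-2.625; u=0·(-0.625)+3/2·1.375+1/4·(-2.625)=1.40625; next y=4/5·2.625+3/4·1.40625≈3.154688
n=2: y≈3.154688, sp=2, e=sp−y≈-1.154688; I≈0.220313, D=e−e_prev≈-0.529688; u=0·(-1.154688)+3/2·0.220313+1/4·(-0.529688)≈0.198047; next y=4/5·3.154688+3/4·0.198047≈2.672285
n=3: y≈2.672285, sp=2, e=sp−y≈-0.672285; I≈-0.451973, D=e−e_prev≈0.482402; u=0·(-0.672285)+3/2·(-0.451973)+1/4·0.482402≈-0.557358; next y=4/5·2.672285+3/4·(-0.557358)≈1.719809
n=4: y≈1.719809, sp=4, e=sp−y≈2.280191; I≈1.828218, D=e−e_prev≈2.952476; u=0·2.280191+3/2·1.828218+1/4·2.952476≈3.480446; next y=4/5·1.719809+3/4·3.480446≈3.986182
n=5: y≈3.986182, sp=4, e=sp−y≈0.013818; I≈1.842036, D=e−e_prev≈-2.266373; u=0·0.013818+3/2·1.842036+1/4·(-2.266373)≈2.196461; next y=4/5·3.986182+3/4·2.196461≈4.836291
n=6: y≈4.836291, sp=4, e=sp−y≈-0.836291; I≈1.005745, D=e−e_prev≈-0.850109; u=0·(-0.836291)+3/2·1.005745+1/4·(-0.850109)≈1.296090; next y=4/5·4.836291+3/4·1.296090≈4.841100
n=7: y≈4.841100, sp=4, e=sp−y≈-0.841100; I≈0.164644, D=e−e_prev≈-0.004809; u=0·(-0.841100)+3/2·0.164644+1/4·(-0.004809)≈0.245764; next y=4/5·4.841100+3/4·0.245764≈4.057204
n=8: y≈4.057204, sp=4, e=sp−y≈-0.057204; I≈0.107441, D=e−e_prev≈0.783897; u=0·(-0.057204)+3/2·0.107441+1/4·0.783897≈0.357135; next y=4/5·4.057204+3/4·0.357135≈3.513614
n=9: y≈3.513614, sp=4, e=sp−y≈0.486386; I≈0.593826, D=e−e_prev≈0.543589; u=0·0.486386+3/2·0.593826+1/4·0.543589≈1.026637; next y=4/5·3.513614+3/4·1.026637≈3.580869
n=10: y≈3.580869, sp=4, e=sp−y≈0.419131; I≈1.012957, D=e−e_prev≈-0.067255; u=0·0.419131+3/2·1.012957+1/4·(-0.067255)≈1.502622; next y=4/5·3.580869+3/4·1.502622≈3.991662
n=11: y≈3.991662, sp=4, e=sp−y≈0.008338; I≈1.021295, D=e−e_prev≈-0.410793; u=0·0.008338+3/2·1.021295+1/4·(-0.410793)≈1.429245; next y=4/5·3.991662+3/4·1.429245≈4.265263
n=12: y≈4.265263, sp=4, e=sp−y≈-0.265263; I≈0.756032, D=e−e_prev≈-0.273601; u=0·(-0.265263)+3/2·0.756032+1/4·(-0.273601)≈1.065648; next y=4/5·4.265263+3/4·1.065648≈4.211446
n=13: y≈4.211446, sp=4, e=sp−y≈-0.211446; I≈0.544586, D=e−e_prev≈0.053817; u=0·(-0.211446)+3/2·0.544586+1/4·0.053817≈0.830333; next y=4/5·4.211446+3/4·0.830333≈3.991907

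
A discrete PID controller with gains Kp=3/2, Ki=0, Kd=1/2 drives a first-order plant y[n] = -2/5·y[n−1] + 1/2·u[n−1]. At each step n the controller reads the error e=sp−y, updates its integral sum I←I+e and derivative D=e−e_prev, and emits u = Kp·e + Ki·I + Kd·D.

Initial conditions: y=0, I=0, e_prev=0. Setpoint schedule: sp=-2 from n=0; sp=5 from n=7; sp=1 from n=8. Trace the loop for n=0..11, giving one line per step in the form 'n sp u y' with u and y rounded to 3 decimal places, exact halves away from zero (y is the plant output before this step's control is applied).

0 -2 -4.000 0.000
1 -2 1.000 -2.000
2 -2 -6.600 1.300
3 -2 5.290 -3.820
4 -2 -13.256 4.173
5 -2 15.681 -8.297
6 -2 -29.467 11.159
7 5 54.974 -19.197
8 1 -80.431 35.166
9 1 127.647 -54.282
10 1 -196.713 85.536
11 1 309.411 -132.571

(exact arithmetic carried between steps; '≈' marks a value shown rounded to 6 d.p. or computed from one; I and e_prev carry over from the previous line; the table rounds u and y to 3 d.p., halves away from zero)
n=0: y=0, sp=-2, e=sp−y=-2; I=-2, D=e−e_prev=-2; u=3/2·(-2)+0·(-2)+1/2·(-2)=-4; next y=-2/5·0+1/2·(-4)=-2
n=1: y=-2, sp=-2, e=sp−y=0; I=-2, D=e−e_prev=2; u=3/2·0+0·(-2)+1/2·2=1; next y=-2/5·(-2)+1/2·1=1.3
n=2: y=1.3, sp=-2, e=sp−y=-3.3; I=-5.3, D=e−e_prev=-3.3; u=3/2·(-3.3)+0·(-5.3)+1/2·(-3.3)=-6.6; next y=-2/5·1.3+1/2·(-6.6)=-3.82
n=3: y=-3.82, sp=-2, e=sp−y=1.82; I=-3.48, D=e−e_prev=5.12; u=3/2·1.82+0·(-3.48)+1/2·5.12=5.29; next y=-2/5·(-3.82)+1/2·5.29=4.173
n=4: y=4.173, sp=-2, e=sp−y=-6.173; I=-9.653, D=e−e_prev=-7.993; u=3/2·(-6.173)+0·(-9.653)+1/2·(-7.993)=-13.256; next y=-2/5·4.173+1/2·(-13.256)=-8.2972
n=5: y=-8.2972, sp=-2, e=sp−y=6.2972; I=-3.3558, D=e−e_prev=12.4702; u=3/2·6.2972+0·(-3.3558)+1/2·12.4702=15.6809; next y=-2/5·(-8.2972)+1/2·15.6809=11.15933
n=6: y=11.15933, sp=-2, e=sp−y=-13.15933; I=-16.51513, D=e−e_prev=-19.45653; u=3/2·(-13.15933)+0·(-16.51513)+1/2·(-19.45653)=-29.46726; next y=-2/5·11.15933+1/2·(-29.46726)=-19.197362
n=7: y=-19.197362, sp=5, e=sp−y=24.197362; I=7.682232, D=e−e_prev=37.356692; u=3/2·24.197362+0·7.682232+1/2·37.356692=54.974389; next y=-2/5·(-19.197362)+1/2·54.974389≈35.166139
n=8: y≈35.166139, sp=1, e=sp−y≈-34.166139; I≈-26.483907, D=e−e_prev≈-58.363501; u=3/2·(-34.166139)+0·(-26.483907)+1/2·(-58.363501)≈-80.430960; next y=-2/5·35.166139+1/2·(-80.430960)≈-54.281936
n=9: y≈-54.281936, sp=1, e=sp−y≈55.281936; I≈28.798028, D=e−e_prev≈89.448075; u=3/2·55.281936+0·28.798028+1/2·89.448075≈127.646941; next y=-2/5·(-54.281936)+1/2·127.646941≈85.536245
n=10: y≈85.536245, sp=1, e=sp−y≈-84.536245; I≈-55.738216, D=e−e_prev≈-139.818180; u=3/2·(-84.536245)+0·(-55.738216)+1/2·(-139.818180)≈-196.713457; next y=-2/5·85.536245+1/2·(-196.713457)≈-132.571226
n=11: y≈-132.571226, sp=1, e=sp−y≈133.571226; I≈77.833010, D=e−e_prev≈218.107471; u=3/2·133.571226+0·77.833010+1/2·218.107471≈309.410575; next y=-2/5·(-132.571226)+1/2·309.410575≈207.733778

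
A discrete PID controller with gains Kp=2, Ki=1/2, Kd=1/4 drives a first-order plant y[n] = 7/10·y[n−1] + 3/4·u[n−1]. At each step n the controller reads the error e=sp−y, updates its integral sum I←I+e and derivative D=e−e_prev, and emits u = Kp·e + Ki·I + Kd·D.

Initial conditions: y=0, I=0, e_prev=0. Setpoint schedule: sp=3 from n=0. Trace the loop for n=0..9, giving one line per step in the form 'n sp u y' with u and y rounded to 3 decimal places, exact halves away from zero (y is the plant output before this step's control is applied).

(exact arithmetic carried between steps; '≈' marks a value shown rounded to 6 d.p. or computed from one; I and e_prev carry over from the previous line; the table rounds u and y to 3 d.p., halves away from zero)
n=0: y=0, sp=3, e=sp−y=3; I=3, D=e−e_prev=3; u=2·3+1/2·3+1/4·3=8.25; next y=7/10·0+3/4·8.25=6.1875
n=1: y=6.1875, sp=3, e=sp−y=-3.1875; I=-0.1875, D=e−e_prev=-6.1875; u=2·(-3.1875)+1/2·(-0.1875)+1/4·(-6.1875)=-8.015625; next y=7/10·6.1875+3/4·(-8.015625)≈-1.680469
n=2: y≈-1.680469, sp=3, e=sp−y≈4.680469; I≈4.492969, D=e−e_prev≈7.867969; u=2·4.680469+1/2·4.492969+1/4·7.867969≈13.574414; next y=7/10·(-1.680469)+3/4·13.574414≈9.004482
n=3: y≈9.004482, sp=3, e=sp−y≈-6.004482; I≈-1.511514, D=e−e_prev≈-10.684951; u=2·(-6.004482)+1/2·(-1.511514)+1/4·(-10.684951)≈-15.435959; next y=7/10·9.004482+3/4·(-15.435959)≈-5.273832
n=4: y≈-5.273832, sp=3, e=sp−y≈8.273832; I≈6.762318, D=e−e_prev≈14.278314; u=2·8.273832+1/2·6.762318+1/4·14.278314≈23.498402; next y=7/10·(-5.273832)+3/4·23.498402≈13.932119
n=5: y≈13.932119, sp=3, e=sp−y≈-10.932119; I≈-4.169801, D=e−e_prev≈-19.205951; u=2·(-10.932119)+1/2·(-4.169801)+1/4·(-19.205951)≈-28.750626; next y=7/10·13.932119+3/4·(-28.750626)≈-11.810486
n=6: y≈-11.810486, sp=3, e=sp−y≈14.810486; I≈10.640685, D=e−e_prev≈25.742605; u=2·14.810486+1/2·10.640685+1/4·25.742605≈41.376966; next y=7/10·(-11.810486)+3/4·41.376966≈22.765384
n=7: y≈22.765384, sp=3, e=sp−y≈-19.765384; I≈-9.124699, D=e−e_prev≈-34.575870; u=2·(-19.765384)+1/2·(-9.124699)+1/4·(-34.575870)≈-52.737085; next y=7/10·22.765384+3/4·(-52.737085)≈-23.617045
n=8: y≈-23.617045, sp=3, e=sp−y≈26.617045; I≈17.492346, D=e−e_prev≈46.382429; u=2·26.617045+1/2·17.492346+1/4·46.382429≈73.575871; next y=7/10·(-23.617045)+3/4·73.575871≈38.649971
n=9: y≈38.649971, sp=3, e=sp−y≈-35.649971; I≈-18.157625, D=e−e_prev≈-62.267017; u=2·(-35.649971)+1/2·(-18.157625)+1/4·(-62.267017)≈-95.945510; next y=7/10·38.649971+3/4·(-95.945510)≈-44.904152

0 3 8.250 0.000
1 3 -8.016 6.188
2 3 13.574 -1.680
3 3 -15.436 9.004
4 3 23.498 -5.274
5 3 -28.751 13.932
6 3 41.377 -11.810
7 3 -52.737 22.765
8 3 73.576 -23.617
9 3 -95.946 38.650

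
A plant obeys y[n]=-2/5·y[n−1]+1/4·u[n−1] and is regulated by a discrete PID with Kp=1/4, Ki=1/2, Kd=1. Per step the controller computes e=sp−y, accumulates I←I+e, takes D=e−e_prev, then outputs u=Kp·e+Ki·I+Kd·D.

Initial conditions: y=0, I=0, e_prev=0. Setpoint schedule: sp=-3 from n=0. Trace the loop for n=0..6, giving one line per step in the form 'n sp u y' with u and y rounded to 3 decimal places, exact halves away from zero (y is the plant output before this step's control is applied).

0 -3 -5.250 0.000
1 -3 -1.453 -1.313
2 -3 -6.189 0.162
3 -3 -3.192 -1.612
4 -3 -8.213 -0.153
5 -3 -4.959 -1.992
6 -3 -10.013 -0.443

(exact arithmetic carried between steps; '≈' marks a value shown rounded to 6 d.p. or computed from one; I and e_prev carry over from the previous line; the table rounds u and y to 3 d.p., halves away from zero)
n=0: y=0, sp=-3, e=sp−y=-3; I=-3, D=e−e_prev=-3; u=1/4·(-3)+1/2·(-3)+1·(-3)=-5.25; next y=-2/5·0+1/4·(-5.25)=-1.3125
n=1: y=-1.3125, sp=-3, e=sp−y=-1.6875; I=-4.6875, D=e−e_prev=1.3125; u=1/4·(-1.6875)+1/2·(-4.6875)+1·1.3125=-1.453125; next y=-2/5·(-1.3125)+1/4·(-1.453125)≈0.161719
n=2: y≈0.161719, sp=-3, e=sp−y≈-3.161719; I≈-7.849219, D=e−e_prev≈-1.474219; u=1/4·(-3.161719)+1/2·(-7.849219)+1·(-1.474219)≈-6.189258; next y=-2/5·0.161719+1/4·(-6.189258)≈-1.612002
n=3: y≈-1.612002, sp=-3, e=sp−y≈-1.387998; I≈-9.237217, D=e−e_prev≈1.773721; u=1/4·(-1.387998)+1/2·(-9.237217)+1·1.773721≈-3.191887; next y=-2/5·(-1.612002)+1/4·(-3.191887)≈-0.153171
n=4: y≈-0.153171, sp=-3, e=sp−y≈-2.846829; I≈-12.084046, D=e−e_prev≈-1.458831; u=1/4·(-2.846829)+1/2·(-12.084046)+1·(-1.458831)≈-8.212561; next y=-2/5·(-0.153171)+1/4·(-8.212561)≈-1.991872
n=5: y≈-1.991872, sp=-3, e=sp−y≈-1.008128; I≈-13.092174, D=e−e_prev≈1.838701; u=1/4·(-1.008128)+1/2·(-13.092174)+1·1.838701≈-4.959418; next y=-2/5·(-1.991872)+1/4·(-4.959418)≈-0.443106
n=6: y≈-0.443106, sp=-3, e=sp−y≈-2.556894; I≈-15.649068, D=e−e_prev≈-1.548766; u=1/4·(-2.556894)+1/2·(-15.649068)+1·(-1.548766)≈-10.012524; next y=-2/5·(-0.443106)+1/4·(-10.012524)≈-2.325889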